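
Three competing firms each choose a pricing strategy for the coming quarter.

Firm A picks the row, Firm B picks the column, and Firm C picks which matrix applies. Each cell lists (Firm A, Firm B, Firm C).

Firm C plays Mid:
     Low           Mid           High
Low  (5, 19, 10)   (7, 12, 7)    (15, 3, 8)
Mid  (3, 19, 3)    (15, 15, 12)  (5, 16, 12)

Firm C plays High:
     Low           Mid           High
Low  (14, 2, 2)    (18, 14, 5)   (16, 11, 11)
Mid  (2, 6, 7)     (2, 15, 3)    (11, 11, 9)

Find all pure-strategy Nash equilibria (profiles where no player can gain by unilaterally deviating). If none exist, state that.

Pure NE: (Low, Low, Mid)

(Low, Low, Mid): Firm A gets 5, best alternative 3; Firm B gets 19, best alternative 12; Firm C gets 10, best alternative 2. No profitable deviation — NE.
(Low, Low, High): Firm B can switch to Mid (2 → 14). Not NE.
(Low, Mid, Mid): Firm A can switch to Mid (7 → 15). Not NE.
(Low, Mid, High): Firm C can switch to Mid (5 → 7). Not NE.
(Low, High, Mid): Firm B can switch to Low (3 → 19). Not NE.
(Low, High, High): Firm B can switch to Mid (11 → 14). Not NE.
(Mid, Low, Mid): Firm A can switch to Low (3 → 5). Not NE.
(Mid, Low, High): Firm A can switch to Low (2 → 14). Not NE.
(Mid, Mid, Mid): Firm B can switch to Low (15 → 19). Not NE.
(The remaining 3 profiles each have a profitable deviation by the same check.)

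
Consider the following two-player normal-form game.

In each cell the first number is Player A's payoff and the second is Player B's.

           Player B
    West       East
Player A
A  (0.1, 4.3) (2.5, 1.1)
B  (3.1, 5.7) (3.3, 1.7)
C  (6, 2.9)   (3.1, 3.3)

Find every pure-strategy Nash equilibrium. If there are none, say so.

There is no pure-strategy Nash equilibrium.

(A, West): Player A can switch to B (0.1 → 3.1). Not NE.
(A, East): Player A can switch to B (2.5 → 3.3). Not NE.
(B, West): Player A can switch to C (3.1 → 6). Not NE.
(B, East): Player B can switch to West (1.7 → 5.7). Not NE.
(C, West): Player B can switch to East (2.9 → 3.3). Not NE.
(C, East): Player A can switch to B (3.1 → 3.3). Not NE.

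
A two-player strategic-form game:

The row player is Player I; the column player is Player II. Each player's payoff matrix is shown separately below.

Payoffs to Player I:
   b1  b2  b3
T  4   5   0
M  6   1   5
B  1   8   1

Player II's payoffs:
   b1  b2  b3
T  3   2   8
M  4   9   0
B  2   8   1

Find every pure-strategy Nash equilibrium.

The unique pure-strategy Nash equilibrium is (B, b2).

(T, b1): Player I can switch to M (4 → 6). Not NE.
(T, b2): Player I can switch to B (5 → 8). Not NE.
(T, b3): Player I can switch to M (0 → 5). Not NE.
(M, b1): Player II can switch to b2 (4 → 9). Not NE.
(M, b2): Player I can switch to T (1 → 5). Not NE.
(M, b3): Player II can switch to b1 (0 → 4). Not NE.
(B, b1): Player I can switch to T (1 → 4). Not NE.
(B, b2): Player I gets 8, best alternative 5; Player II gets 8, best alternative 2. No profitable deviation — NE.
(B, b3): Player I can switch to M (1 → 5). Not NE.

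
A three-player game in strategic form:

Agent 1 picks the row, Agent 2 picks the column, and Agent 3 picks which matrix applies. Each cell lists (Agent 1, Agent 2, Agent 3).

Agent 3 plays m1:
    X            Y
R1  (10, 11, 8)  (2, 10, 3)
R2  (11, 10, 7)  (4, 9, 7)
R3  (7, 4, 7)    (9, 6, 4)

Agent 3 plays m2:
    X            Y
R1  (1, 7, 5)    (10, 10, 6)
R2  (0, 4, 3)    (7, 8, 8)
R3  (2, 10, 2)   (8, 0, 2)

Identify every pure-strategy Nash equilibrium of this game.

(R1, X, m1): Agent 1 can switch to R2 (10 → 11). Not NE.
(R1, X, m2): Agent 1 can switch to R3 (1 → 2). Not NE.
(R1, Y, m1): Agent 1 can switch to R2 (2 → 4). Not NE.
(R1, Y, m2): Agent 1 gets 10, best alternative 8; Agent 2 gets 10, best alternative 7; Agent 3 gets 6, best alternative 3. No profitable deviation — NE.
(R2, X, m1): Agent 1 gets 11, best alternative 10; Agent 2 gets 10, best alternative 9; Agent 3 gets 7, best alternative 3. No profitable deviation — NE.
(R2, X, m2): Agent 1 can switch to R1 (0 → 1). Not NE.
(R2, Y, m1): Agent 1 can switch to R3 (4 → 9). Not NE.
(R2, Y, m2): Agent 1 can switch to R1 (7 → 10). Not NE.
(R3, X, m1): Agent 1 can switch to R1 (7 → 10). Not NE.
(R3, X, m2): Agent 3 can switch to m1 (2 → 7). Not NE.
(R3, Y, m1): Agent 1 gets 9, best alternative 4; Agent 2 gets 6, best alternative 4; Agent 3 gets 4, best alternative 2. No profitable deviation — NE.
(The remaining 1 profile has a profitable deviation by the same check.)

Pure-strategy Nash equilibria: (R1, Y, m2), (R2, X, m1), (R3, Y, m1)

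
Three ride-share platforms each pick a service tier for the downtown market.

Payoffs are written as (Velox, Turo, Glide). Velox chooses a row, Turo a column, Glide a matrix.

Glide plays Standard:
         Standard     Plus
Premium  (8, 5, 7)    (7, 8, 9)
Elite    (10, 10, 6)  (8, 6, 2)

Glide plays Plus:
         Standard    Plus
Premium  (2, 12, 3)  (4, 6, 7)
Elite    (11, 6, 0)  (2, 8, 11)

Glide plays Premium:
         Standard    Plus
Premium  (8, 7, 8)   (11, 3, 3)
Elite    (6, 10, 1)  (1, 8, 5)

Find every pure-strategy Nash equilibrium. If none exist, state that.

Pure-strategy Nash equilibria: (Premium, Standard, Premium) and (Elite, Standard, Standard)

Velox against (Standard, Standard): payoffs 8, 10 → best response Elite.
Velox against (Standard, Plus): payoffs 2, 11 → best response Elite.
Velox against (Standard, Premium): payoffs 8, 6 → best response Premium.
Velox against (Plus, Standard): payoffs 7, 8 → best response Elite.
Velox against (Plus, Plus): payoffs 4, 2 → best response Premium.
Velox against (Plus, Premium): payoffs 11, 1 → best response Premium.
Turo against (Premium, Standard): payoffs 5, 8 → best response Plus.
Turo against (Premium, Plus): payoffs 12, 6 → best response Standard.
Turo against (Premium, Premium): payoffs 7, 3 → best response Standard.
Turo against (Elite, Standard): payoffs 10, 6 → best response Standard.
Turo against (Elite, Plus): payoffs 6, 8 → best response Plus.
Turo against (Elite, Premium): payoffs 10, 8 → best response Standard.
Glide against (Premium, Standard): payoffs 7, 3, 8 → best response Premium.
Glide against (Premium, Plus): payoffs 9, 7, 3 → best response Standard.
Glide against (Elite, Standard): payoffs 6, 0, 1 → best response Standard.
Glide against (Elite, Plus): payoffs 2, 11, 5 → best response Plus.
Mutual best responses: (Premium, Standard, Premium); (Elite, Standard, Standard).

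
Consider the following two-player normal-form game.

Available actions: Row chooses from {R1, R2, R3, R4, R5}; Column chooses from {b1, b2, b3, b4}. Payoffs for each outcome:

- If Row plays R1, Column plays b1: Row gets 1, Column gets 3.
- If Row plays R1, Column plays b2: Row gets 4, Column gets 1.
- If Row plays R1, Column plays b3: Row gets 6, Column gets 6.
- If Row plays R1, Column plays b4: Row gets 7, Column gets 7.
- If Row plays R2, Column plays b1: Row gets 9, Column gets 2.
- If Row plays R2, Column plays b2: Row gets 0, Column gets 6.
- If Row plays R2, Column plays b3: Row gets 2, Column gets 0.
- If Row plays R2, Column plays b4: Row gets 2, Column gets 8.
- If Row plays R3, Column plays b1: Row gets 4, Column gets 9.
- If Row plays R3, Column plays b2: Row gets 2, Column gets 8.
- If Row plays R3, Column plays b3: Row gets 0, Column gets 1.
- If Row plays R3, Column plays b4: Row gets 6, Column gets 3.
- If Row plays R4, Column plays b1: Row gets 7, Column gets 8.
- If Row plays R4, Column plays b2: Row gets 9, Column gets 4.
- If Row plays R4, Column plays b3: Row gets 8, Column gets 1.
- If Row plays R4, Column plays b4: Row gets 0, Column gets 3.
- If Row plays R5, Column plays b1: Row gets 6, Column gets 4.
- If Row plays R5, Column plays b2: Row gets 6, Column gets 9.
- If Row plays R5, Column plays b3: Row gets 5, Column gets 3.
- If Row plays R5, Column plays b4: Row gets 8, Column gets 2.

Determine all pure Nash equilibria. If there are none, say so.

No pure-strategy Nash equilibrium.

(R1, b1): Row can switch to R2 (1 → 9). Not NE.
(R1, b2): Row can switch to R4 (4 → 9). Not NE.
(R1, b3): Row can switch to R4 (6 → 8). Not NE.
(R1, b4): Row can switch to R5 (7 → 8). Not NE.
(R2, b1): Column can switch to b2 (2 → 6). Not NE.
(R2, b2): Row can switch to R1 (0 → 4). Not NE.
(R2, b3): Row can switch to R1 (2 → 6). Not NE.
(R2, b4): Row can switch to R1 (2 → 7). Not NE.
(R3, b1): Row can switch to R2 (4 → 9). Not NE.
(R3, b2): Row can switch to R1 (2 → 4). Not NE.
(The remaining 10 profiles each have a profitable deviation by the same check.)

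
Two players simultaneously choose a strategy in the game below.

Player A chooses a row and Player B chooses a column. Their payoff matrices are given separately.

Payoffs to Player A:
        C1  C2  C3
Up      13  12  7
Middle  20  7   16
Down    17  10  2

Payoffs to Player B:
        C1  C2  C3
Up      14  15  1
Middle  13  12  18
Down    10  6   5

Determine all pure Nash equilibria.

(Up, C2) and (Middle, C3)

Check each profile: it is a Nash equilibrium iff no player can strictly gain by switching unilaterally.
(Up, C1): Player A can switch to Middle (13 → 20). Not NE.
(Up, C2): Player A gets 12, best alternative 10; Player B gets 15, best alternative 14. No profitable deviation — NE.
(Up, C3): Player A can switch to Middle (7 → 16). Not NE.
(Middle, C1): Player B can switch to C3 (13 → 18). Not NE.
(Middle, C2): Player A can switch to Up (7 → 12). Not NE.
(Middle, C3): Player A gets 16, best alternative 7; Player B gets 18, best alternative 13. No profitable deviation — NE.
(Down, C1): Player A can switch to Middle (17 → 20). Not NE.
(Down, C2): Player A can switch to Up (10 → 12). Not NE.
(Down, C3): Player A can switch to Up (2 → 7). Not NE.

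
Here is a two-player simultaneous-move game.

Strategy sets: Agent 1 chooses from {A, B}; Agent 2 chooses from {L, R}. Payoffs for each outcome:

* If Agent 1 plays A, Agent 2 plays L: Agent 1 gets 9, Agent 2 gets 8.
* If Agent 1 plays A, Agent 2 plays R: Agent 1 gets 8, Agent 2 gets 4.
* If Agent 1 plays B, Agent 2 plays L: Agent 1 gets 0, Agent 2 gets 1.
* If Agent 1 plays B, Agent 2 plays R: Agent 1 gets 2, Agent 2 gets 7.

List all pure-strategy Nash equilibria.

Agent 1 against L: payoffs 9, 0 → best response A.
Agent 1 against R: payoffs 8, 2 → best response A.
Agent 2 against A: payoffs 8, 4 → best response L.
Agent 2 against B: payoffs 1, 7 → best response R.
Mutual best responses: (A, L).

The unique pure-strategy Nash equilibrium is (A, L).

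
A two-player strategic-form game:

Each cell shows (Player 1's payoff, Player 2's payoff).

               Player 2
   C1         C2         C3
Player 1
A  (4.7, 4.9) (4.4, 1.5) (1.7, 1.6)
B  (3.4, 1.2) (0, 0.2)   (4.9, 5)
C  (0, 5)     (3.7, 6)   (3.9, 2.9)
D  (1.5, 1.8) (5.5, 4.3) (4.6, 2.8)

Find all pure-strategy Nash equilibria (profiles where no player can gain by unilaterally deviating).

Pure-strategy Nash equilibria: (A, C1) and (B, C3) and (D, C2)

(A, C1): Player 1 gets 4.7, best alternative 3.4; Player 2 gets 4.9, best alternative 1.6. No profitable deviation — NE.
(A, C2): Player 1 can switch to D (4.4 → 5.5). Not NE.
(A, C3): Player 1 can switch to B (1.7 → 4.9). Not NE.
(B, C1): Player 1 can switch to A (3.4 → 4.7). Not NE.
(B, C2): Player 1 can switch to A (0 → 4.4). Not NE.
(B, C3): Player 1 gets 4.9, best alternative 4.6; Player 2 gets 5, best alternative 1.2. No profitable deviation — NE.
(C, C1): Player 1 can switch to A (0 → 4.7). Not NE.
(C, C2): Player 1 can switch to A (3.7 → 4.4). Not NE.
(C, C3): Player 1 can switch to B (3.9 → 4.9). Not NE.
(D, C1): Player 1 can switch to A (1.5 → 4.7). Not NE.
(D, C2): Player 1 gets 5.5, best alternative 4.4; Player 2 gets 4.3, best alternative 2.8. No profitable deviation — NE.
(D, C3): Player 1 can switch to B (4.6 → 4.9). Not NE.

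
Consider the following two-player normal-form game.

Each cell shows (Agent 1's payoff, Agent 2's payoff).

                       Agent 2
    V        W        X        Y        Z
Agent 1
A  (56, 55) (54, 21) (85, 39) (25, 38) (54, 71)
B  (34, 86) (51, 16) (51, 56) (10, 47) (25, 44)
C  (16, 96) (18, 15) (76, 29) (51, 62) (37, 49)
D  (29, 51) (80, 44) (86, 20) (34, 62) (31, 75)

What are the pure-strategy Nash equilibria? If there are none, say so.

Pure NE: (A, Z)

Mark each player's best response to every combination of opponents' strategies; a profile where every player is best-responding is a pure Nash equilibrium.
Agent 1 against V: payoffs 56, 34, 16, 29 → best response A.
Agent 1 against W: payoffs 54, 51, 18, 80 → best response D.
Agent 1 against X: payoffs 85, 51, 76, 86 → best response D.
Agent 1 against Y: payoffs 25, 10, 51, 34 → best response C.
Agent 1 against Z: payoffs 54, 25, 37, 31 → best response A.
Agent 2 against A: payoffs 55, 21, 39, 38, 71 → best response Z.
Agent 2 against B: payoffs 86, 16, 56, 47, 44 → best response V.
Agent 2 against C: payoffs 96, 15, 29, 62, 49 → best response V.
Agent 2 against D: payoffs 51, 44, 20, 62, 75 → best response Z.
Mutual best responses: (A, Z).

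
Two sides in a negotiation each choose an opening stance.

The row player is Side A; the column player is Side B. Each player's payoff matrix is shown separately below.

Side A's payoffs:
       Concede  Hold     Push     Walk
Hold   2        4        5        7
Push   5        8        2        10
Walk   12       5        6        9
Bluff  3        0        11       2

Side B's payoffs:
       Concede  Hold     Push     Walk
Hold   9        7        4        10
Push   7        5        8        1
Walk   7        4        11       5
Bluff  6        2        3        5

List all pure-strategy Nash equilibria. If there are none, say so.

none

For each strategy profile, look for a profitable unilateral deviation.
(Hold, Concede): Side A can switch to Push (2 → 5). Not NE.
(Hold, Hold): Side A can switch to Push (4 → 8). Not NE.
(Hold, Push): Side A can switch to Walk (5 → 6). Not NE.
(Hold, Walk): Side A can switch to Push (7 → 10). Not NE.
(Push, Concede): Side A can switch to Walk (5 → 12). Not NE.
(Push, Hold): Side B can switch to Concede (5 → 7). Not NE.
(Push, Push): Side A can switch to Hold (2 → 5). Not NE.
(Push, Walk): Side B can switch to Concede (1 → 7). Not NE.
(The remaining 8 profiles each have a profitable deviation by the same check.)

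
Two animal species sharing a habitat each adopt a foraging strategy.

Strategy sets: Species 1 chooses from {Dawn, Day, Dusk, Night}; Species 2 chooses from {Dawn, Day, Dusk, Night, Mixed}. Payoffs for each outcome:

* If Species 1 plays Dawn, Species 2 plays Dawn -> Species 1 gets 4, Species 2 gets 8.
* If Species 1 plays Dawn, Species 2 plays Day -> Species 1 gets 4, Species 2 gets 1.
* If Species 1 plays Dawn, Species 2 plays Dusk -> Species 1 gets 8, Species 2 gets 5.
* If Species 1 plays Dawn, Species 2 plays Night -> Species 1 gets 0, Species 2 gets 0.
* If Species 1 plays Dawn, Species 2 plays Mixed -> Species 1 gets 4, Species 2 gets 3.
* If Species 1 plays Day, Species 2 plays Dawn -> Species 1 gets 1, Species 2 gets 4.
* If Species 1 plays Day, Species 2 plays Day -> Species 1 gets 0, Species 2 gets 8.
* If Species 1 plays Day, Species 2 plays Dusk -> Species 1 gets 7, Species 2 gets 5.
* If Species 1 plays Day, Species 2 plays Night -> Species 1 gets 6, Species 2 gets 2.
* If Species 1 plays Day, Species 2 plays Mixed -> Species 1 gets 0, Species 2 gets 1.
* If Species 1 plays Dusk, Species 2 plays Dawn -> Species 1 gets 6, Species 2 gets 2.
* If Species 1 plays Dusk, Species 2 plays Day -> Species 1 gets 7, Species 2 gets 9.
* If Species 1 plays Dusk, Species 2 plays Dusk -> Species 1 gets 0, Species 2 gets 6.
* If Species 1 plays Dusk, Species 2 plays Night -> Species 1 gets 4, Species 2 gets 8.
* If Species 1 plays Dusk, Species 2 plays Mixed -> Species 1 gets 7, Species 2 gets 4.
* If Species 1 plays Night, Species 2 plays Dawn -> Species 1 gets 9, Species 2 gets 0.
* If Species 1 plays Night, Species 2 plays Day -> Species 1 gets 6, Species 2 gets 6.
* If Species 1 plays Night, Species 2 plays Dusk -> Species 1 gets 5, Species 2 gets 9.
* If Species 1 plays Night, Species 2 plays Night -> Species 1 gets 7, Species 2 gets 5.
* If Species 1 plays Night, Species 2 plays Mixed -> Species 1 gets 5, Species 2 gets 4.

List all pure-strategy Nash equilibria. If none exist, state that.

Mark each player's best response to every combination of opponents' strategies; a profile where every player is best-responding is a pure Nash equilibrium.
Species 1 against Dawn: payoffs 4, 1, 6, 9 → best response Night.
Species 1 against Day: payoffs 4, 0, 7, 6 → best response Dusk.
Species 1 against Dusk: payoffs 8, 7, 0, 5 → best response Dawn.
Species 1 against Night: payoffs 0, 6, 4, 7 → best response Night.
Species 1 against Mixed: payoffs 4, 0, 7, 5 → best response Dusk.
Species 2 against Dawn: payoffs 8, 1, 5, 0, 3 → best response Dawn.
Species 2 against Day: payoffs 4, 8, 5, 2, 1 → best response Day.
Species 2 against Dusk: payoffs 2, 9, 6, 8, 4 → best response Day.
Species 2 against Night: payoffs 0, 6, 9, 5, 4 → best response Dusk.
Mutual best responses: (Dusk, Day).

Pure NE: (Dusk, Day)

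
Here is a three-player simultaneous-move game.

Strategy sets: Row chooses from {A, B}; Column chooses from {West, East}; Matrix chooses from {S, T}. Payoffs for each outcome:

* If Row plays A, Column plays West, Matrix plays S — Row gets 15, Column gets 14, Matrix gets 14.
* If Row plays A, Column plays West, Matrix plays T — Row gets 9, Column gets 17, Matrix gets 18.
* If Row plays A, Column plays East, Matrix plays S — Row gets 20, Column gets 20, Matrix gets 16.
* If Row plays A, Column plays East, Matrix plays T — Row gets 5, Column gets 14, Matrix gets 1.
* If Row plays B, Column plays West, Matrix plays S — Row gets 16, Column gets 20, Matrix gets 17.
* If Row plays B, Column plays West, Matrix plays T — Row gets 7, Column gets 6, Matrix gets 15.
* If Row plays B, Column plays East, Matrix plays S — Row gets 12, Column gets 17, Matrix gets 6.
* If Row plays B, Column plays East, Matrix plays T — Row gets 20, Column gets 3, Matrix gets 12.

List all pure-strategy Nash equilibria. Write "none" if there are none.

Mark each player's best response to every combination of opponents' strategies; a profile where every player is best-responding is a pure Nash equilibrium.
Row against (West, S): payoffs 15, 16 → best response B.
Row against (West, T): payoffs 9, 7 → best response A.
Row against (East, S): payoffs 20, 12 → best response A.
Row against (East, T): payoffs 5, 20 → best response B.
Column against (A, S): payoffs 14, 20 → best response East.
Column against (A, T): payoffs 17, 14 → best response West.
Column against (B, S): payoffs 20, 17 → best response West.
Column against (B, T): payoffs 6, 3 → best response West.
Matrix against (A, West): payoffs 14, 18 → best response T.
Matrix against (A, East): payoffs 16, 1 → best response S.
Matrix against (B, West): payoffs 17, 15 → best response S.
Matrix against (B, East): payoffs 6, 12 → best response T.
Mutual best responses: (A, West, T); (A, East, S); (B, West, S).

The pure Nash equilibria are (A, West, T); (A, East, S); (B, West, S).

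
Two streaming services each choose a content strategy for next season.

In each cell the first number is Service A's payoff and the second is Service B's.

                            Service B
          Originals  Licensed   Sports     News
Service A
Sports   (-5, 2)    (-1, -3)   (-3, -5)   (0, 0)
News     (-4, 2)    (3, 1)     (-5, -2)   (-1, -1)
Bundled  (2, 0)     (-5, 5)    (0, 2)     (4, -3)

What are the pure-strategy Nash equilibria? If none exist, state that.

This game has no pure Nash equilibrium.

Service A against Originals: payoffs -5, -4, 2 → best response Bundled.
Service A against Licensed: payoffs -1, 3, -5 → best response News.
Service A against Sports: payoffs -3, -5, 0 → best response Bundled.
Service A against News: payoffs 0, -1, 4 → best response Bundled.
Service B against Sports: payoffs 2, -3, -5, 0 → best response Originals.
Service B against News: payoffs 2, 1, -2, -1 → best response Originals.
Service B against Bundled: payoffs 0, 5, 2, -3 → best response Licensed.
No profile is a mutual best response for all players.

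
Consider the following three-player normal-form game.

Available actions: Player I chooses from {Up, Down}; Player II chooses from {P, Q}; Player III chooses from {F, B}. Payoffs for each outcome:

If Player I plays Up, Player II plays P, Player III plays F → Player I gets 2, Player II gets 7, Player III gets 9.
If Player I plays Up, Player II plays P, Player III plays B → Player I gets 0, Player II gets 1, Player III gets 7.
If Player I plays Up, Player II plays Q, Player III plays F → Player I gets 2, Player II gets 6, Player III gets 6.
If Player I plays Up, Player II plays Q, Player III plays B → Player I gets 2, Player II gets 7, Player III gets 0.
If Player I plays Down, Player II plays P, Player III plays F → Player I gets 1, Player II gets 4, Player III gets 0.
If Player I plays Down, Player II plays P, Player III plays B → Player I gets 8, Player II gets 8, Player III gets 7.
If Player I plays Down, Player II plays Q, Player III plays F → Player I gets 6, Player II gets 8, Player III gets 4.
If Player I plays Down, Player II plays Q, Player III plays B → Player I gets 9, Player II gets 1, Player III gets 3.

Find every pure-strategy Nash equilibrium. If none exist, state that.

Mark each player's best response to every combination of opponents' strategies; a profile where every player is best-responding is a pure Nash equilibrium.
Player I against (P, F): payoffs 2, 1 → best response Up.
Player I against (P, B): payoffs 0, 8 → best response Down.
Player I against (Q, F): payoffs 2, 6 → best response Down.
Player I against (Q, B): payoffs 2, 9 → best response Down.
Player II against (Up, F): payoffs 7, 6 → best response P.
Player II against (Up, B): payoffs 1, 7 → best response Q.
Player II against (Down, F): payoffs 4, 8 → best response Q.
Player II against (Down, B): payoffs 8, 1 → best response P.
Player III against (Up, P): payoffs 9, 7 → best response F.
Player III against (Up, Q): payoffs 6, 0 → best response F.
Player III against (Down, P): payoffs 0, 7 → best response B.
Player III against (Down, Q): payoffs 4, 3 → best response F.
Mutual best responses: (Up, P, F); (Down, P, B); (Down, Q, F).

The pure Nash equilibria are (Up, P, F); (Down, P, B); (Down, Q, F).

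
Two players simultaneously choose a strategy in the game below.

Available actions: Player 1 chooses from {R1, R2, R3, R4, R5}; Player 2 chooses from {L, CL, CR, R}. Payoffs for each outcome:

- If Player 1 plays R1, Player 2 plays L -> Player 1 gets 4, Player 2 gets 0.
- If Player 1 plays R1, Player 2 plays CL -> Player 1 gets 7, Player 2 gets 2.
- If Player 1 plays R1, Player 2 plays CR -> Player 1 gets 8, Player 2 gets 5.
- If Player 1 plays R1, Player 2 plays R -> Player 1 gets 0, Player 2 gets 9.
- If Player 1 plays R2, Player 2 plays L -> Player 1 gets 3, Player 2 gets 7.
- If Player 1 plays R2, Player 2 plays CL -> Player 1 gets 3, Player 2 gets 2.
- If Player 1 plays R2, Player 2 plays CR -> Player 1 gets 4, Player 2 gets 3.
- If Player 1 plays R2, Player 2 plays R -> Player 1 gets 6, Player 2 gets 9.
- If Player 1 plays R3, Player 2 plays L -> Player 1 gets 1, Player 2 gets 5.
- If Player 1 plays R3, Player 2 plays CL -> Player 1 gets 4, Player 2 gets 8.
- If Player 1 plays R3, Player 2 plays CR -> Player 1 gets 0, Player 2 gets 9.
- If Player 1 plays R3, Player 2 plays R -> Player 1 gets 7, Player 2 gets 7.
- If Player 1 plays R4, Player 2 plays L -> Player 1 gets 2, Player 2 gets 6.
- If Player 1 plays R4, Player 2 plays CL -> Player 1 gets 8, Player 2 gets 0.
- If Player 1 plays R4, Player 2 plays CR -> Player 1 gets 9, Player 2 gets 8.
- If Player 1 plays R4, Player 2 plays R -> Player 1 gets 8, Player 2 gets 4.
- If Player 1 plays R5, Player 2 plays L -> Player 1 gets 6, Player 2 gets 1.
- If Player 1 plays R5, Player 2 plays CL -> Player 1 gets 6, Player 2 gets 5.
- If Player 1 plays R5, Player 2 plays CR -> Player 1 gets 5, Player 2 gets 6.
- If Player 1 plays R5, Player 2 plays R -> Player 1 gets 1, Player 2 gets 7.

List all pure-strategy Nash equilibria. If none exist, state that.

(R4, CR)

(R1, L): Player 1 can switch to R5 (4 → 6). Not NE.
(R1, CL): Player 1 can switch to R4 (7 → 8). Not NE.
(R1, CR): Player 1 can switch to R4 (8 → 9). Not NE.
(R1, R): Player 1 can switch to R2 (0 → 6). Not NE.
(R2, L): Player 1 can switch to R1 (3 → 4). Not NE.
(R2, CL): Player 1 can switch to R1 (3 → 7). Not NE.
(R4, CR): Player 1 gets 9, best alternative 8; Player 2 gets 8, best alternative 6. No profitable deviation — NE.
(The remaining 13 profiles each have a profitable deviation by the same check.)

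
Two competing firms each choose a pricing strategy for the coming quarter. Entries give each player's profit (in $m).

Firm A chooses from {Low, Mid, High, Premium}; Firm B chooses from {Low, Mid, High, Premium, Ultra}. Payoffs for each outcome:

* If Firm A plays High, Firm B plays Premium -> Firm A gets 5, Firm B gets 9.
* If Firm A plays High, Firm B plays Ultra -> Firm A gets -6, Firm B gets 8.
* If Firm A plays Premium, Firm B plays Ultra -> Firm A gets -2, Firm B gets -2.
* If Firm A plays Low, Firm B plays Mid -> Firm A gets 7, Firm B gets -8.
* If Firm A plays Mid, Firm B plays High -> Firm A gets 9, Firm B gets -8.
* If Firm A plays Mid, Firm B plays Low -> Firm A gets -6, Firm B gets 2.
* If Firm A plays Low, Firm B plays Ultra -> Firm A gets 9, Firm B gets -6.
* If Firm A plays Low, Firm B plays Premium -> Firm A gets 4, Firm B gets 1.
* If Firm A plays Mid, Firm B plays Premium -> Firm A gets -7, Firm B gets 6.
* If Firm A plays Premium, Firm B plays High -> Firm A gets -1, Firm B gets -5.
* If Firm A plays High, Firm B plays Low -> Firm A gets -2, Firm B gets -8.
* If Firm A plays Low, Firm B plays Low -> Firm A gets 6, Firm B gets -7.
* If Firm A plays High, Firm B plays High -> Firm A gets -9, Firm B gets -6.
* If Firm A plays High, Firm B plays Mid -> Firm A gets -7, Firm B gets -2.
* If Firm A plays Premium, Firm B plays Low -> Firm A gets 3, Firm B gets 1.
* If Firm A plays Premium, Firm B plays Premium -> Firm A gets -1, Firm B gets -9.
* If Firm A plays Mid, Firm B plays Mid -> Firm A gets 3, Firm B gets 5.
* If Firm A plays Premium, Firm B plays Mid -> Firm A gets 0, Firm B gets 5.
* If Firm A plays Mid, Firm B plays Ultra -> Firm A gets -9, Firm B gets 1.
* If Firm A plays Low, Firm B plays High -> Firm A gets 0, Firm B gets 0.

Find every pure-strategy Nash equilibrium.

For each strategy profile, look for a profitable unilateral deviation.
(Low, Low): Firm B can switch to High (-7 → 0). Not NE.
(Low, Mid): Firm B can switch to Low (-8 → -7). Not NE.
(Low, High): Firm A can switch to Mid (0 → 9). Not NE.
(Low, Premium): Firm A can switch to High (4 → 5). Not NE.
(Low, Ultra): Firm B can switch to High (-6 → 0). Not NE.
(Mid, Low): Firm A can switch to Low (-6 → 6). Not NE.
(Mid, Mid): Firm A can switch to Low (3 → 7). Not NE.
(Mid, High): Firm B can switch to Low (-8 → 2). Not NE.
(Mid, Premium): Firm A can switch to Low (-7 → 4). Not NE.
(Mid, Ultra): Firm A can switch to Low (-9 → 9). Not NE.
(High, Premium): Firm A gets 5, best alternative 4; Firm B gets 9, best alternative 8. No profitable deviation — NE.
(The remaining 9 profiles each have a profitable deviation by the same check.)

The unique pure-strategy Nash equilibrium is (High, Premium).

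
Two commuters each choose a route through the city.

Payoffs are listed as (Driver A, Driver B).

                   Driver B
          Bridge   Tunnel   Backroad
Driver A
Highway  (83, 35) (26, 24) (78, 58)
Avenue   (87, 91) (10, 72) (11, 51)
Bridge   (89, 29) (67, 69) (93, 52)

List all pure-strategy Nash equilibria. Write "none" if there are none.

Driver A against Bridge: payoffs 83, 87, 89 → best response Bridge.
Driver A against Tunnel: payoffs 26, 10, 67 → best response Bridge.
Driver A against Backroad: payoffs 78, 11, 93 → best response Bridge.
Driver B against Highway: payoffs 35, 24, 58 → best response Backroad.
Driver B against Avenue: payoffs 91, 72, 51 → best response Bridge.
Driver B against Bridge: payoffs 29, 69, 52 → best response Tunnel.
Mutual best responses: (Bridge, Tunnel).

Pure NE: (Bridge, Tunnel)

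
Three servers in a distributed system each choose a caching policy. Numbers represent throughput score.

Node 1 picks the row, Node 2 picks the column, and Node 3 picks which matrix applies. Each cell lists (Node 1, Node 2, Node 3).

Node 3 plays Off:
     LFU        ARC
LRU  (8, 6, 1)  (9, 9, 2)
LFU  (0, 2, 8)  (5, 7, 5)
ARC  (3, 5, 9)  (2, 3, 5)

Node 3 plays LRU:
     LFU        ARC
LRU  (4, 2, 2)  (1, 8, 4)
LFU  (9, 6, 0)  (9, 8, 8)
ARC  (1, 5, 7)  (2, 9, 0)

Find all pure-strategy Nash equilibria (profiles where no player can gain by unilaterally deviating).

Pure NE: (LFU, ARC, LRU)

Node 1 against (LFU, Off): payoffs 8, 0, 3 → best response LRU.
Node 1 against (LFU, LRU): payoffs 4, 9, 1 → best response LFU.
Node 1 against (ARC, Off): payoffs 9, 5, 2 → best response LRU.
Node 1 against (ARC, LRU): payoffs 1, 9, 2 → best response LFU.
Node 2 against (LRU, Off): payoffs 6, 9 → best response ARC.
Node 2 against (LRU, LRU): payoffs 2, 8 → best response ARC.
Node 2 against (LFU, Off): payoffs 2, 7 → best response ARC.
Node 2 against (LFU, LRU): payoffs 6, 8 → best response ARC.
Node 2 against (ARC, Off): payoffs 5, 3 → best response LFU.
Node 2 against (ARC, LRU): payoffs 5, 9 → best response ARC.
Node 3 against (LRU, LFU): payoffs 1, 2 → best response LRU.
Node 3 against (LRU, ARC): payoffs 2, 4 → best response LRU.
Node 3 against (LFU, LFU): payoffs 8, 0 → best response Off.
Node 3 against (LFU, ARC): payoffs 5, 8 → best response LRU.
Node 3 against (ARC, LFU): payoffs 9, 7 → best response Off.
Node 3 against (ARC, ARC): payoffs 5, 0 → best response Off.
Mutual best responses: (LFU, ARC, LRU).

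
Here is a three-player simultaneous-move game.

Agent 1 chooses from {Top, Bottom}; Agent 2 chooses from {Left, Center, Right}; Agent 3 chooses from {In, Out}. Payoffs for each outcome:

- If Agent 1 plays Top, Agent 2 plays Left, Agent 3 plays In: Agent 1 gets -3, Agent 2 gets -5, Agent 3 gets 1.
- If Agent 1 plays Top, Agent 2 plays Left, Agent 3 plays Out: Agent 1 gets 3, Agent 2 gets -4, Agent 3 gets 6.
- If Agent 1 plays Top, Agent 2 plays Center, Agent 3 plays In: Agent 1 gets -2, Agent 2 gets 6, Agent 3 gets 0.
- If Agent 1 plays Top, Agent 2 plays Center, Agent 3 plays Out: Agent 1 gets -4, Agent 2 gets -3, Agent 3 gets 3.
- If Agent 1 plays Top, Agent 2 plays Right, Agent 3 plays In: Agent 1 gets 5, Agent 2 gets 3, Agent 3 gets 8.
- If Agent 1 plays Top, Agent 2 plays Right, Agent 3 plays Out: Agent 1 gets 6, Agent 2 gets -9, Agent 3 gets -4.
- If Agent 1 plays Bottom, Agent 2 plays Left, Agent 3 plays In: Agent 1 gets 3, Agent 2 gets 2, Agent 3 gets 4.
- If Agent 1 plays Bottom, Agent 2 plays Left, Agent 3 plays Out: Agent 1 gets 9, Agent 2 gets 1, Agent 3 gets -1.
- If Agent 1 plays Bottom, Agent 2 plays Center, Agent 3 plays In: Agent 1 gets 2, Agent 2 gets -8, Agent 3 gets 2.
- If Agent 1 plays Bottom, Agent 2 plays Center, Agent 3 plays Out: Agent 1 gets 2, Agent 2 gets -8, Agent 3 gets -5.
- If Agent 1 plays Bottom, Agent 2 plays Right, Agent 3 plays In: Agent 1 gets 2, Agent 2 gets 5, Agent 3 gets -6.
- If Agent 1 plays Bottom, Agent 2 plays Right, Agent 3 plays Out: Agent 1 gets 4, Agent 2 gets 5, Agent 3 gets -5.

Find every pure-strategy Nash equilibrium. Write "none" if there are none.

Agent 1 against (Left, In): payoffs -3, 3 → best response Bottom.
Agent 1 against (Left, Out): payoffs 3, 9 → best response Bottom.
Agent 1 against (Center, In): payoffs -2, 2 → best response Bottom.
Agent 1 against (Center, Out): payoffs -4, 2 → best response Bottom.
Agent 1 against (Right, In): payoffs 5, 2 → best response Top.
Agent 1 against (Right, Out): payoffs 6, 4 → best response Top.
Agent 2 against (Top, In): payoffs -5, 6, 3 → best response Center.
Agent 2 against (Top, Out): payoffs -4, -3, -9 → best response Center.
Agent 2 against (Bottom, In): payoffs 2, -8, 5 → best response Right.
Agent 2 against (Bottom, Out): payoffs 1, -8, 5 → best response Right.
Agent 3 against (Top, Left): payoffs 1, 6 → best response Out.
Agent 3 against (Top, Center): payoffs 0, 3 → best response Out.
Agent 3 against (Top, Right): payoffs 8, -4 → best response In.
Agent 3 against (Bottom, Left): payoffs 4, -1 → best response In.
Agent 3 against (Bottom, Center): payoffs 2, -5 → best response In.
Agent 3 against (Bottom, Right): payoffs -6, -5 → best response Out.
No profile is a mutual best response for all players.

none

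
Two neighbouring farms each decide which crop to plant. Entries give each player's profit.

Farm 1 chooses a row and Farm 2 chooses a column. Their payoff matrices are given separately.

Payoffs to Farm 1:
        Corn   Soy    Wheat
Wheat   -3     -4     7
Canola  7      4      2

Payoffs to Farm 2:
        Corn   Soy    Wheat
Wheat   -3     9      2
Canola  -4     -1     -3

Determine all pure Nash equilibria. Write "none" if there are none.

(Wheat, Corn): Farm 1 can switch to Canola (-3 → 7). Not NE.
(Wheat, Soy): Farm 1 can switch to Canola (-4 → 4). Not NE.
(Wheat, Wheat): Farm 2 can switch to Soy (2 → 9). Not NE.
(Canola, Corn): Farm 2 can switch to Soy (-4 → -1). Not NE.
(Canola, Soy): Farm 1 gets 4, best alternative -4; Farm 2 gets -1, best alternative -3. No profitable deviation — NE.
(Canola, Wheat): Farm 1 can switch to Wheat (2 → 7). Not NE.

(Canola, Soy)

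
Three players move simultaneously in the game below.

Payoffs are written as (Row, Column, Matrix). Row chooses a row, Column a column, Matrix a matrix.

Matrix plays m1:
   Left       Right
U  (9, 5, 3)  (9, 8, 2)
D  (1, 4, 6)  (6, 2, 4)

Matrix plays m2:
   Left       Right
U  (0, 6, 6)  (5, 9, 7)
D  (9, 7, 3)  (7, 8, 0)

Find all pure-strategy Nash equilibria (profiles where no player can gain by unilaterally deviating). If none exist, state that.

Check each profile: it is a Nash equilibrium iff no player can strictly gain by switching unilaterally.
(U, Left, m1): Column can switch to Right (5 → 8). Not NE.
(U, Left, m2): Row can switch to D (0 → 9). Not NE.
(U, Right, m1): Matrix can switch to m2 (2 → 7). Not NE.
(U, Right, m2): Row can switch to D (5 → 7). Not NE.
(D, Left, m1): Row can switch to U (1 → 9). Not NE.
(D, Left, m2): Column can switch to Right (7 → 8). Not NE.
(D, Right, m1): Row can switch to U (6 → 9). Not NE.
(D, Right, m2): Matrix can switch to m1 (0 → 4). Not NE.

There is no pure-strategy Nash equilibrium.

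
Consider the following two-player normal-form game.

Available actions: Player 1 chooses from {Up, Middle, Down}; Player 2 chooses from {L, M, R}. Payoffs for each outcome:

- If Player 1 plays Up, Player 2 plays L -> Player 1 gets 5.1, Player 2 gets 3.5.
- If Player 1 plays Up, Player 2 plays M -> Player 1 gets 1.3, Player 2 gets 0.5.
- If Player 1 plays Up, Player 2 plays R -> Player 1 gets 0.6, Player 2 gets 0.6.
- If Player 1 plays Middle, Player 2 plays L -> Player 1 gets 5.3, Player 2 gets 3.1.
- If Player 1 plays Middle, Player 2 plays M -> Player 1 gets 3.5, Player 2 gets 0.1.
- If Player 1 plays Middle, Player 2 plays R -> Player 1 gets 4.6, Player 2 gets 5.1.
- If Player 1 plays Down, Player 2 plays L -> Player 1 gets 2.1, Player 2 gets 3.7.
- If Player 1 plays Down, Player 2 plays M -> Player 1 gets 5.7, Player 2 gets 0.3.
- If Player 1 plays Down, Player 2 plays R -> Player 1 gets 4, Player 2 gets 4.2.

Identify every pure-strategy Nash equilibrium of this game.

Player 1 against L: payoffs 5.1, 5.3, 2.1 → best response Middle.
Player 1 against M: payoffs 1.3, 3.5, 5.7 → best response Down.
Player 1 against R: payoffs 0.6, 4.6, 4 → best response Middle.
Player 2 against Up: payoffs 3.5, 0.5, 0.6 → best response L.
Player 2 against Middle: payoffs 3.1, 0.1, 5.1 → best response R.
Player 2 against Down: payoffs 3.7, 0.3, 4.2 → best response R.
Mutual best responses: (Middle, R).

(Middle, R)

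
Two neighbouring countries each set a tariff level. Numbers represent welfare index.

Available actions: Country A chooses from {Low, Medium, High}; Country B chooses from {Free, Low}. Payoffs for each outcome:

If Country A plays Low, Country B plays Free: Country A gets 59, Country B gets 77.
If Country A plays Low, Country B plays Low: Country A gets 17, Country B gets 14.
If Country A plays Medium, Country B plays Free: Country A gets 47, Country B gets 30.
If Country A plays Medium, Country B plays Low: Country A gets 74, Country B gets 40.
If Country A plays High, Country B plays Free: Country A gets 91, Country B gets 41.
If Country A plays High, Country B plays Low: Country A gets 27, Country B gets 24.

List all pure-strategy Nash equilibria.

(Medium, Low); (High, Free)

Check each profile: it is a Nash equilibrium iff no player can strictly gain by switching unilaterally.
(Low, Free): Country A can switch to High (59 → 91). Not NE.
(Low, Low): Country A can switch to Medium (17 → 74). Not NE.
(Medium, Free): Country A can switch to Low (47 → 59). Not NE.
(Medium, Low): Country A gets 74, best alternative 27; Country B gets 40, best alternative 30. No profitable deviation — NE.
(High, Free): Country A gets 91, best alternative 59; Country B gets 41, best alternative 24. No profitable deviation — NE.
(High, Low): Country A can switch to Medium (27 → 74). Not NE.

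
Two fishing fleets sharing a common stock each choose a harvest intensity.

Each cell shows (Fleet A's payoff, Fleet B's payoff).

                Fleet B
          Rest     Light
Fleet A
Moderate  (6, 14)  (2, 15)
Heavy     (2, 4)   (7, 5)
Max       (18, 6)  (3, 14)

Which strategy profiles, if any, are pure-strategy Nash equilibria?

Mark each player's best response to every combination of opponents' strategies; a profile where every player is best-responding is a pure Nash equilibrium.
Fleet A against Rest: payoffs 6, 2, 18 → best response Max.
Fleet A against Light: payoffs 2, 7, 3 → best response Heavy.
Fleet B against Moderate: payoffs 14, 15 → best response Light.
Fleet B against Heavy: payoffs 4, 5 → best response Light.
Fleet B against Max: payoffs 6, 14 → best response Light.
Mutual best responses: (Heavy, Light).

The unique pure-strategy Nash equilibrium is (Heavy, Light).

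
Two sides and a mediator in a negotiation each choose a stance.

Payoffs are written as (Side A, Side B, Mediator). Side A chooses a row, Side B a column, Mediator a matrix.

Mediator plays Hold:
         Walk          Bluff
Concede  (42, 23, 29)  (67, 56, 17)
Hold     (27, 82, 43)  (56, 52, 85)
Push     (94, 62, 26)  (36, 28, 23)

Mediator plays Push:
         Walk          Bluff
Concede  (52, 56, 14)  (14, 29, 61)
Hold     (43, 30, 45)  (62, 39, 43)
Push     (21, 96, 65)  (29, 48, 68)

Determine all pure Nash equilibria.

There is no pure-strategy Nash equilibrium.

Side A against (Walk, Hold): payoffs 42, 27, 94 → best response Push.
Side A against (Walk, Push): payoffs 52, 43, 21 → best response Concede.
Side A against (Bluff, Hold): payoffs 67, 56, 36 → best response Concede.
Side A against (Bluff, Push): payoffs 14, 62, 29 → best response Hold.
Side B against (Concede, Hold): payoffs 23, 56 → best response Bluff.
Side B against (Concede, Push): payoffs 56, 29 → best response Walk.
Side B against (Hold, Hold): payoffs 82, 52 → best response Walk.
Side B against (Hold, Push): payoffs 30, 39 → best response Bluff.
Side B against (Push, Hold): payoffs 62, 28 → best response Walk.
Side B against (Push, Push): payoffs 96, 48 → best response Walk.
Mediator against (Concede, Walk): payoffs 29, 14 → best response Hold.
Mediator against (Concede, Bluff): payoffs 17, 61 → best response Push.
Mediator against (Hold, Walk): payoffs 43, 45 → best response Push.
Mediator against (Hold, Bluff): payoffs 85, 43 → best response Hold.
Mediator against (Push, Walk): payoffs 26, 65 → best response Push.
Mediator against (Push, Bluff): payoffs 23, 68 → best response Push.
No profile is a mutual best response for all players.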